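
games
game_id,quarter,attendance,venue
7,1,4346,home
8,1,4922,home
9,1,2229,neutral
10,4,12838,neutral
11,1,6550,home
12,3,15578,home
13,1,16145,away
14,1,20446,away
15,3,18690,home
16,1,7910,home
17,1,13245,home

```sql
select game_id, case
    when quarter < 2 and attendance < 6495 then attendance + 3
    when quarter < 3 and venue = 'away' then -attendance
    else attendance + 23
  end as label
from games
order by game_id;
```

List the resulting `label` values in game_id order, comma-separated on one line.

4349, 4925, 2232, 12861, 6573, 15601, -16145, -20446, 18713, 7933, 13268

game_id=7: quarter < 2 and attendance < 6495 → 4349
game_id=8: quarter < 2 and attendance < 6495 → 4925
game_id=9: quarter < 2 and attendance < 6495 → 2232
game_id=10: ELSE → 12861
game_id=11: ELSE → 6573
game_id=12: ELSE → 15601
game_id=13: quarter < 3 and venue = 'away' → -16145
game_id=14: quarter < 3 and venue = 'away' → -20446
game_id=15: ELSE → 18713
game_id=16: ELSE → 7933
game_id=17: ELSE → 13268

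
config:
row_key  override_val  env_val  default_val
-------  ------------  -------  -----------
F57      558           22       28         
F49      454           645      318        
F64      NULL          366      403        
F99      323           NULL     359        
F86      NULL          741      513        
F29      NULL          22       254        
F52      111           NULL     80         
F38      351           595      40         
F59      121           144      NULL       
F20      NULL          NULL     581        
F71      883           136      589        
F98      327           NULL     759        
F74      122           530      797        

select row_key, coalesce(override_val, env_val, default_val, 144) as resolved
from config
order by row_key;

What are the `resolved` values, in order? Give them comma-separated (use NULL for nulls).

row_key=F20: override_val=NULL, env_val=NULL, default_val=581 → 581
row_key=F29: override_val=NULL, env_val=22 → 22
row_key=F38: override_val=351 → 351
row_key=F49: override_val=454 → 454
row_key=F52: override_val=111 → 111
row_key=F57: override_val=558 → 558
row_key=F59: override_val=121 → 121
row_key=F64: override_val=NULL, env_val=366 → 366
row_key=F71: override_val=883 → 883
row_key=F74: override_val=122 → 122
row_key=F86: override_val=NULL, env_val=741 → 741
row_key=F98: override_val=327 → 327
row_key=F99: override_val=323 → 323

581, 22, 351, 454, 111, 558, 121, 366, 883, 122, 741, 327, 323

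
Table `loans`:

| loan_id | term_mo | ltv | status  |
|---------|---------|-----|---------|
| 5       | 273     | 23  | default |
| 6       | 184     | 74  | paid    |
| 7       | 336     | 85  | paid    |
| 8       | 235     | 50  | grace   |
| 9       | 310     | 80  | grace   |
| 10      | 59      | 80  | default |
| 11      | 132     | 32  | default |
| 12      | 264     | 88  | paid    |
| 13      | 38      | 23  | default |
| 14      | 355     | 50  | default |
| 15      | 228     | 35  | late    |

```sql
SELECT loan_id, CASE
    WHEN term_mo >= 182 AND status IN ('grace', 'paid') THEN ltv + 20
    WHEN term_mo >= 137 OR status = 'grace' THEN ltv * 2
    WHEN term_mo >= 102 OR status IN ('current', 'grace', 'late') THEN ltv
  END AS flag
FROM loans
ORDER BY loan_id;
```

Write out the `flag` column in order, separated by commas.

46, 94, 105, 70, 100, NULL, 32, 108, NULL, 100, 70

loan_id=5: term_mo >= 137 OR status = 'grace' → 46
loan_id=6: term_mo >= 182 AND status IN ('grace', 'paid') → 94
loan_id=7: term_mo >= 182 AND status IN ('grace', 'paid') → 105
loan_id=8: term_mo >= 182 AND status IN ('grace', 'paid') → 70
loan_id=9: term_mo >= 182 AND status IN ('grace', 'paid') → 100
loan_id=10: (no match → NULL) → NULL
loan_id=11: term_mo >= 102 OR status IN ('current', 'grace', 'late') → 32
loan_id=12: term_mo >= 182 AND status IN ('grace', 'paid') → 108
loan_id=13: (no match → NULL) → NULL
loan_id=14: term_mo >= 137 OR status = 'grace' → 100
loan_id=15: term_mo >= 137 OR status = 'grace' → 70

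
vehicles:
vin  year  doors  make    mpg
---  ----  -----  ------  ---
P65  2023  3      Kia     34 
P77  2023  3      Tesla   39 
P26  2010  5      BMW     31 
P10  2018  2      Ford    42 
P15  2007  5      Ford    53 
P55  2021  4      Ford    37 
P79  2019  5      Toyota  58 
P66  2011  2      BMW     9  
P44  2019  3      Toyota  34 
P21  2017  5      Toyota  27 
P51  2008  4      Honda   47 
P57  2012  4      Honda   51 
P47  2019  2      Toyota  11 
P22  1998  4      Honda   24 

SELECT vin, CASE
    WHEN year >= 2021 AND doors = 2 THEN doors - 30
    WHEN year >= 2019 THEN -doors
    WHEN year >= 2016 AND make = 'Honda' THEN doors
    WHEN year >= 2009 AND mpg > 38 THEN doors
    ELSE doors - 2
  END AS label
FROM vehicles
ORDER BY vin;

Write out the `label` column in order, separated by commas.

2, 3, 3, 2, 3, -3, -2, 2, -4, 4, -3, 0, -3, -5

vin=P10: year >= 2009 AND mpg > 38 → 2
vin=P15: ELSE → 3
vin=P21: ELSE → 3
vin=P22: ELSE → 2
vin=P26: ELSE → 3
vin=P44: year >= 2019 → -3
vin=P47: year >= 2019 → -2
vin=P51: ELSE → 2
vin=P55: year >= 2019 → -4
vin=P57: year >= 2009 AND mpg > 38 → 4
vin=P65: year >= 2019 → -3
vin=P66: ELSE → 0
vin=P77: year >= 2019 → -3
vin=P79: year >= 2019 → -5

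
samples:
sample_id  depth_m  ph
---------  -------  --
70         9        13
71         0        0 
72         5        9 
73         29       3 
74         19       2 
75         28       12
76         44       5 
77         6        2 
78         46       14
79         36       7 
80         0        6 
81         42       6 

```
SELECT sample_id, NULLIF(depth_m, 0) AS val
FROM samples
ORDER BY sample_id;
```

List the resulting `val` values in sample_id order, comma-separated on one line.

9, NULL, 5, 29, 19, 28, 44, 6, 46, 36, NULL, 42

sample_id=70: depth_m=9 vs 0: differ → 9
sample_id=71: depth_m=0 vs 0: equal → NULL
sample_id=72: depth_m=5 vs 0: differ → 5
sample_id=73: depth_m=29 vs 0: differ → 29
sample_id=74: depth_m=19 vs 0: differ → 19
sample_id=75: depth_m=28 vs 0: differ → 28
sample_id=76: depth_m=44 vs 0: differ → 44
sample_id=77: depth_m=6 vs 0: differ → 6
sample_id=78: depth_m=46 vs 0: differ → 46
sample_id=79: depth_m=36 vs 0: differ → 36
sample_id=80: depth_m=0 vs 0: equal → NULL
sample_id=81: depth_m=42 vs 0: differ → 42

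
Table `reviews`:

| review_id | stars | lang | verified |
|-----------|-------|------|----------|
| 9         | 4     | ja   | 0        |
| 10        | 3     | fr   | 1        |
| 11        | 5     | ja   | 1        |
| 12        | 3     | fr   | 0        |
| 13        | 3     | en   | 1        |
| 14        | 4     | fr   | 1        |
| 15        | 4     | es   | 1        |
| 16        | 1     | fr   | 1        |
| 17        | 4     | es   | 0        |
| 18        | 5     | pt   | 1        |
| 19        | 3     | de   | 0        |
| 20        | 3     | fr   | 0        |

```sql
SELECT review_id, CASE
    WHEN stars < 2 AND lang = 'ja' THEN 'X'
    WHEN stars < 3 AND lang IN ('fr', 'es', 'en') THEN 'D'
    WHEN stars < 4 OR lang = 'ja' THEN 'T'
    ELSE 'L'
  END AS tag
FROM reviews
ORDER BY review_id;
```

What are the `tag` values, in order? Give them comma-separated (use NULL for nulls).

T, T, T, T, T, L, L, D, L, L, T, T

review_id=9: stars < 4 OR lang = 'ja' → T
review_id=10: stars < 4 OR lang = 'ja' → T
review_id=11: stars < 4 OR lang = 'ja' → T
review_id=12: stars < 4 OR lang = 'ja' → T
review_id=13: stars < 4 OR lang = 'ja' → T
review_id=14: ELSE → L
review_id=15: ELSE → L
review_id=16: stars < 3 AND lang IN ('fr', 'es', 'en') → D
review_id=17: ELSE → L
review_id=18: ELSE → L
review_id=19: stars < 4 OR lang = 'ja' → T
review_id=20: stars < 4 OR lang = 'ja' → T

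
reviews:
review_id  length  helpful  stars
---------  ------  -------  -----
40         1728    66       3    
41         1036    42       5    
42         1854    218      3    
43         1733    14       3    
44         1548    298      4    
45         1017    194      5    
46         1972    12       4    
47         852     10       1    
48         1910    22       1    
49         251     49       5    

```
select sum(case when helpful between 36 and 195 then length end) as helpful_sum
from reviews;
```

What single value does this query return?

review_id=40: ✓ → 1728
review_id=41: ✓ → 1036
review_id=42: ✗
review_id=43: ✗
review_id=44: ✗
review_id=45: ✓ → 1017
review_id=46: ✗
review_id=47: ✗
review_id=48: ✗
review_id=49: ✓ → 251
helpful_sum = 1728 + 1036 + 1017 + 251 = 4032

4032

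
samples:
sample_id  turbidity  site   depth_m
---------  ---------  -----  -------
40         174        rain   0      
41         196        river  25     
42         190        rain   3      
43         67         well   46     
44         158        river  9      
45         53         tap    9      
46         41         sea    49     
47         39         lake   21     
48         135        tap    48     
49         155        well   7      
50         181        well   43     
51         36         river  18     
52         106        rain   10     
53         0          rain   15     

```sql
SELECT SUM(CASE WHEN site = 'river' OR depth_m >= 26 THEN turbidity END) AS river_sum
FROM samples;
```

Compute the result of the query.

sample_id=40: ✗
sample_id=41: ✓ → 196
sample_id=42: ✗
sample_id=43: ✓ → 67
sample_id=44: ✓ → 158
sample_id=45: ✗
sample_id=46: ✓ → 41
sample_id=47: ✗
sample_id=48: ✓ → 135
sample_id=49: ✗
sample_id=50: ✓ → 181
sample_id=51: ✓ → 36
sample_id=52: ✗
sample_id=53: ✗
river_sum = 196 + 67 + 158 + 41 + 135 + 181 + 36 = 814

814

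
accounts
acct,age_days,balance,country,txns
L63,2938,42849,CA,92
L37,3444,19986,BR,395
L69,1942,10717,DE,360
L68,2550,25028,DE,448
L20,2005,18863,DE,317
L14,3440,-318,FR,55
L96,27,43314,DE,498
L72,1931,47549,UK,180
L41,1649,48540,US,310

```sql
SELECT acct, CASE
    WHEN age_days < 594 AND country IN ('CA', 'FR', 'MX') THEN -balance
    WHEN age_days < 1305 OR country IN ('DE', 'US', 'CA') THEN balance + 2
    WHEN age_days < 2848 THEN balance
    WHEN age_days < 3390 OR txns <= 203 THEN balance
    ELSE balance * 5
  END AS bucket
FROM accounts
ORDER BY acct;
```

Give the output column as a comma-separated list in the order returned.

-318, 18865, 99930, 48542, 42851, 25030, 10719, 47549, 43316

acct=L14: age_days < 3390 OR txns <= 203 → -318
acct=L20: age_days < 1305 OR country IN ('DE', 'US', 'CA') → 18865
acct=L37: ELSE → 99930
acct=L41: age_days < 1305 OR country IN ('DE', 'US', 'CA') → 48542
acct=L63: age_days < 1305 OR country IN ('DE', 'US', 'CA') → 42851
acct=L68: age_days < 1305 OR country IN ('DE', 'US', 'CA') → 25030
acct=L69: age_days < 1305 OR country IN ('DE', 'US', 'CA') → 10719
acct=L72: age_days < 2848 → 47549
acct=L96: age_days < 1305 OR country IN ('DE', 'US', 'CA') → 43316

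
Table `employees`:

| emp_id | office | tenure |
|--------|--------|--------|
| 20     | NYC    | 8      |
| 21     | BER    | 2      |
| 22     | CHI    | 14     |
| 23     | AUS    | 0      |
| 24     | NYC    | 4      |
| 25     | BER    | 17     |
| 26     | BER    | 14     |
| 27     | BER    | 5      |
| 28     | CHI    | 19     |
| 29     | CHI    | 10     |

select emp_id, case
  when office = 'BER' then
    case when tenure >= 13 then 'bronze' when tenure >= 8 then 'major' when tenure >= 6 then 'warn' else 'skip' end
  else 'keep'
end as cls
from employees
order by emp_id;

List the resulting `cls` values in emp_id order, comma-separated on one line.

keep, skip, keep, keep, keep, bronze, bronze, skip, keep, keep

emp_id=20: office='NYC' → outer ELSE → keep
emp_id=21: office='BER' → inner[ELSE] → skip
emp_id=22: office='CHI' → outer ELSE → keep
emp_id=23: office='AUS' → outer ELSE → keep
emp_id=24: office='NYC' → outer ELSE → keep
emp_id=25: office='BER' → inner[tenure >= 13] → bronze
emp_id=26: office='BER' → inner[tenure >= 13] → bronze
emp_id=27: office='BER' → inner[ELSE] → skip
emp_id=28: office='CHI' → outer ELSE → keep
emp_id=29: office='CHI' → outer ELSE → keep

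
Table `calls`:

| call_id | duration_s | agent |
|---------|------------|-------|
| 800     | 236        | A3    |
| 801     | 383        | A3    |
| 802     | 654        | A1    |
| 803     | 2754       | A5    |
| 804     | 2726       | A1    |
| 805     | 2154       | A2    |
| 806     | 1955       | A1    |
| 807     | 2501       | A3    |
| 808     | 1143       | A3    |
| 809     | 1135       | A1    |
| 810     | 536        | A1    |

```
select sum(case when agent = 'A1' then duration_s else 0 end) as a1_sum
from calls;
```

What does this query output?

call_id=800: ✗
call_id=801: ✗
call_id=802: ✓ → 654
call_id=803: ✗
call_id=804: ✓ → 2726
call_id=805: ✗
call_id=806: ✓ → 1955
call_id=807: ✗
call_id=808: ✗
call_id=809: ✓ → 1135
call_id=810: ✓ → 536
a1_sum = 654 + 2726 + 1955 + 1135 + 536 = 7006

7006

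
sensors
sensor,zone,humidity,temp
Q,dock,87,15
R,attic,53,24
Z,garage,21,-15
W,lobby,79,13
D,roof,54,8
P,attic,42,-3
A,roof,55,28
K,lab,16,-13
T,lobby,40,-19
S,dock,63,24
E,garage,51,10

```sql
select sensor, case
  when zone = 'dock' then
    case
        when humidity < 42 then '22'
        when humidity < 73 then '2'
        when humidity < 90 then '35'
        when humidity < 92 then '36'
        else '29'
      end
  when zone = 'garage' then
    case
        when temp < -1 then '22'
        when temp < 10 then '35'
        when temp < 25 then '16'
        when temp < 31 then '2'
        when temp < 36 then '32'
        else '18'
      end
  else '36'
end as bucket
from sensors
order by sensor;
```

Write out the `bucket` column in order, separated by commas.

sensor=A: zone='roof' → outer ELSE → 36
sensor=D: zone='roof' → outer ELSE → 36
sensor=E: zone='garage' → inner[temp < 25] → 16
sensor=K: zone='lab' → outer ELSE → 36
sensor=P: zone='attic' → outer ELSE → 36
sensor=Q: zone='dock' → inner[humidity < 90] → 35
sensor=R: zone='attic' → outer ELSE → 36
sensor=S: zone='dock' → inner[humidity < 73] → 2
sensor=T: zone='lobby' → outer ELSE → 36
sensor=W: zone='lobby' → outer ELSE → 36
sensor=Z: zone='garage' → inner[temp < -1] → 22

36, 36, 16, 36, 36, 35, 36, 2, 36, 36, 22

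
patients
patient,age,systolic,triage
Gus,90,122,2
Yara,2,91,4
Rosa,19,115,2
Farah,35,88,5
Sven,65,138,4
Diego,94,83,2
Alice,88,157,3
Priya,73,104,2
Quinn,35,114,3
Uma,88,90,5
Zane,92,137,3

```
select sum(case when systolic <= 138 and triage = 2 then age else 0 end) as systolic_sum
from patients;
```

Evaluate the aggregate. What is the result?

patient=Gus: ✓ → 90
patient=Yara: ✗
patient=Rosa: ✓ → 19
patient=Farah: ✗
patient=Sven: ✗
patient=Diego: ✓ → 94
patient=Alice: ✗
patient=Priya: ✓ → 73
patient=Quinn: ✗
patient=Uma: ✗
patient=Zane: ✗
systolic_sum = 90 + 19 + 94 + 73 = 276

276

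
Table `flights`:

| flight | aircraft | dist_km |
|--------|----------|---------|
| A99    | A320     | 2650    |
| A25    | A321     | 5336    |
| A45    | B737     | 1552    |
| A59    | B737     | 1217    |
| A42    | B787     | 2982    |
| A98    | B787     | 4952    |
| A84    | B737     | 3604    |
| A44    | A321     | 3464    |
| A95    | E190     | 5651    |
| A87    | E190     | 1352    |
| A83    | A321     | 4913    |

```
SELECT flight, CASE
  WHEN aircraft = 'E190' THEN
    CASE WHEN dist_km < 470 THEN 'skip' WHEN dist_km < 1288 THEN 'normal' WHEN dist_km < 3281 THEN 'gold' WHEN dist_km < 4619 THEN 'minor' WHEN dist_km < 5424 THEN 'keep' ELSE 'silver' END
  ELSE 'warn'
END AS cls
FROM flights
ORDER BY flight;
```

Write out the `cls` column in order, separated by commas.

flight=A25: aircraft='A321' → outer ELSE → warn
flight=A42: aircraft='B787' → outer ELSE → warn
flight=A44: aircraft='A321' → outer ELSE → warn
flight=A45: aircraft='B737' → outer ELSE → warn
flight=A59: aircraft='B737' → outer ELSE → warn
flight=A83: aircraft='A321' → outer ELSE → warn
flight=A84: aircraft='B737' → outer ELSE → warn
flight=A87: aircraft='E190' → inner[dist_km < 3281] → gold
flight=A95: aircraft='E190' → inner[ELSE] → silver
flight=A98: aircraft='B787' → outer ELSE → warn
flight=A99: aircraft='A320' → outer ELSE → warn

warn, warn, warn, warn, warn, warn, warn, gold, silver, warn, warn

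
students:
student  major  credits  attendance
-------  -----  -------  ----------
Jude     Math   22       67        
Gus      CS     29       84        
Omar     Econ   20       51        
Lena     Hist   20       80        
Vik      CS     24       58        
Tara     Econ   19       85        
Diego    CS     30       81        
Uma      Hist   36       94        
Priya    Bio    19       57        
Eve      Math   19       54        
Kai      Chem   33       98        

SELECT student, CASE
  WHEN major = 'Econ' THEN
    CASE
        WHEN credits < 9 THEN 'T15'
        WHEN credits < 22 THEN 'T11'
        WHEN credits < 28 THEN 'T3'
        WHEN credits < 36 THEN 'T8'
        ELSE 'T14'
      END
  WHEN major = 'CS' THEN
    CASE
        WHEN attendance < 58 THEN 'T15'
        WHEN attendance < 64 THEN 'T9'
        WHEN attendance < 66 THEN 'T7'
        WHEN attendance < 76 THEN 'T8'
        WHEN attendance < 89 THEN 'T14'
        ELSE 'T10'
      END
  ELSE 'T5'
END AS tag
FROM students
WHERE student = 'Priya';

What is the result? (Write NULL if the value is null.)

T5

student = Priya: major=Bio, credits=19, attendance=57.
major='Bio' → outer ELSE → T5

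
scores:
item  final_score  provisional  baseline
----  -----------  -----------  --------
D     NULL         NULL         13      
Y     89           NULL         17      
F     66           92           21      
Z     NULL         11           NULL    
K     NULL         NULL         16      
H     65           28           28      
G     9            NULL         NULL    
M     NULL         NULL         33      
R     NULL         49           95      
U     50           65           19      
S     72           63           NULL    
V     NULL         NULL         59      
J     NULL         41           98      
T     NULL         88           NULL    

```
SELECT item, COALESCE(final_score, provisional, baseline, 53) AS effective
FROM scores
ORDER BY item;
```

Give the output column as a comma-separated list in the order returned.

item=D: final_score=NULL, provisional=NULL, baseline=13 → 13
item=F: final_score=66 → 66
item=G: final_score=9 → 9
item=H: final_score=65 → 65
item=J: final_score=NULL, provisional=41 → 41
item=K: final_score=NULL, provisional=NULL, baseline=16 → 16
item=M: final_score=NULL, provisional=NULL, baseline=33 → 33
item=R: final_score=NULL, provisional=49 → 49
item=S: final_score=72 → 72
item=T: final_score=NULL, provisional=88 → 88
item=U: final_score=50 → 50
item=V: final_score=NULL, provisional=NULL, baseline=59 → 59
item=Y: final_score=89 → 89
item=Z: final_score=NULL, provisional=11 → 11

13, 66, 9, 65, 41, 16, 33, 49, 72, 88, 50, 59, 89, 11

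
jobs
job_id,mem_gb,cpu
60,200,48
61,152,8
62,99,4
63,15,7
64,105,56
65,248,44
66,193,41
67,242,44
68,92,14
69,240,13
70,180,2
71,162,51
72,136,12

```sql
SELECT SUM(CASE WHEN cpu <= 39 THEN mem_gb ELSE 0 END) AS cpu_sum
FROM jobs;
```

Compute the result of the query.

914

job_id=60: ✗
job_id=61: ✓ → 152
job_id=62: ✓ → 99
job_id=63: ✓ → 15
job_id=64: ✗
job_id=65: ✗
job_id=66: ✗
job_id=67: ✗
job_id=68: ✓ → 92
job_id=69: ✓ → 240
job_id=70: ✓ → 180
job_id=71: ✗
job_id=72: ✓ → 136
cpu_sum = 152 + 99 + 15 + 92 + 240 + 180 + 136 = 914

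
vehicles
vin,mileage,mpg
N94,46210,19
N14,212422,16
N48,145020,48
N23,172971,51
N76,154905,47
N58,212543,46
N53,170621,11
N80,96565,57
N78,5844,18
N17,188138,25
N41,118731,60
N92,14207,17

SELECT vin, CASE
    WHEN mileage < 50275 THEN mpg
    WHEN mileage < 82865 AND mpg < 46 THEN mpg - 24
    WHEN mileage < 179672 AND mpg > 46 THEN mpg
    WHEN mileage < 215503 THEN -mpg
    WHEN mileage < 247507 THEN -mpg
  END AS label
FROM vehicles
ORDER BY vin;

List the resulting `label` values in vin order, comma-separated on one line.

-16, -25, 51, 60, 48, -11, -46, 47, 18, 57, 17, 19

vin=N14: mileage < 215503 → -16
vin=N17: mileage < 215503 → -25
vin=N23: mileage < 179672 AND mpg > 46 → 51
vin=N41: mileage < 179672 AND mpg > 46 → 60
vin=N48: mileage < 179672 AND mpg > 46 → 48
vin=N53: mileage < 215503 → -11
vin=N58: mileage < 215503 → -46
vin=N76: mileage < 179672 AND mpg > 46 → 47
vin=N78: mileage < 50275 → 18
vin=N80: mileage < 179672 AND mpg > 46 → 57
vin=N92: mileage < 50275 → 17
vin=N94: mileage < 50275 → 19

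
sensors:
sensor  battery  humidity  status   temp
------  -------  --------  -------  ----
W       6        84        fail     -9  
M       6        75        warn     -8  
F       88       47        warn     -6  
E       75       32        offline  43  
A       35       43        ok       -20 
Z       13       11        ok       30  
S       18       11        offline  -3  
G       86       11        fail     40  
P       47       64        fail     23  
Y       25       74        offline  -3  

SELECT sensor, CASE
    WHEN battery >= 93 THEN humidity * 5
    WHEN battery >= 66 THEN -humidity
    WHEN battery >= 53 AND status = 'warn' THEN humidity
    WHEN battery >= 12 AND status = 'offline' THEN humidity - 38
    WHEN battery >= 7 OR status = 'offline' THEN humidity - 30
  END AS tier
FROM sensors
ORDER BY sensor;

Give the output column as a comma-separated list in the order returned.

13, -32, -47, -11, NULL, 34, -27, NULL, 36, -19

sensor=A: battery >= 7 OR status = 'offline' → 13
sensor=E: battery >= 66 → -32
sensor=F: battery >= 66 → -47
sensor=G: battery >= 66 → -11
sensor=M: (no match → NULL) → NULL
sensor=P: battery >= 7 OR status = 'offline' → 34
sensor=S: battery >= 12 AND status = 'offline' → -27
sensor=W: (no match → NULL) → NULL
sensor=Y: battery >= 12 AND status = 'offline' → 36
sensor=Z: battery >= 7 OR status = 'offline' → -19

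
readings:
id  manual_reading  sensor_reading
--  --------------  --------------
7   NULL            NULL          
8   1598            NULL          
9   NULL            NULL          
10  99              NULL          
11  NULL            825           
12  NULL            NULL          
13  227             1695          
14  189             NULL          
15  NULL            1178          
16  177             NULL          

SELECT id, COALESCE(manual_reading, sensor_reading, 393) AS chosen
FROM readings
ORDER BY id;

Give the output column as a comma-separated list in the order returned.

id=7: manual_reading=NULL, sensor_reading=NULL, → literal 393 → 393
id=8: manual_reading=1598 → 1598
id=9: manual_reading=NULL, sensor_reading=NULL, → literal 393 → 393
id=10: manual_reading=99 → 99
id=11: manual_reading=NULL, sensor_reading=825 → 825
id=12: manual_reading=NULL, sensor_reading=NULL, → literal 393 → 393
id=13: manual_reading=227 → 227
id=14: manual_reading=189 → 189
id=15: manual_reading=NULL, sensor_reading=1178 → 1178
id=16: manual_reading=177 → 177

393, 1598, 393, 99, 825, 393, 227, 189, 1178, 177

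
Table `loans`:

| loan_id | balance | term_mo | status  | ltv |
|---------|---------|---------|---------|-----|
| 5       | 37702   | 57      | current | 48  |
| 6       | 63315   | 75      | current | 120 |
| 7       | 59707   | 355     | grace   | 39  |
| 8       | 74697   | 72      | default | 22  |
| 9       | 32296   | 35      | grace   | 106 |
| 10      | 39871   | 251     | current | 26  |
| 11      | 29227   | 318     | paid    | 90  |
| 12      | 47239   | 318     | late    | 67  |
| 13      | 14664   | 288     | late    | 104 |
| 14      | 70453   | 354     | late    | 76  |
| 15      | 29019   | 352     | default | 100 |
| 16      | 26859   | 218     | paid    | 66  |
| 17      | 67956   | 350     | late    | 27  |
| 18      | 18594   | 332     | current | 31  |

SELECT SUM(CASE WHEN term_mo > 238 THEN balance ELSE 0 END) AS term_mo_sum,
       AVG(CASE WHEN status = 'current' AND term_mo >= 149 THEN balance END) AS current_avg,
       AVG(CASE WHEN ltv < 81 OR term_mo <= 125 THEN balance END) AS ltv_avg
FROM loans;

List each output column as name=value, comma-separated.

[term_mo_sum: term_mo > 238]
loan_id=5: ✗
loan_id=6: ✗
loan_id=7: ✓ → 59707
loan_id=8: ✗
loan_id=9: ✗
loan_id=10: ✓ → 39871
loan_id=11: ✓ → 29227
loan_id=12: ✓ → 47239
loan_id=13: ✓ → 14664
loan_id=14: ✓ → 70453
loan_id=15: ✓ → 29019
loan_id=16: ✗
loan_id=17: ✓ → 67956
loan_id=18: ✓ → 18594
term_mo_sum = 59707 + 39871 + 29227 + 47239 + 14664 + 70453 + 29019 + 67956 + 18594 = 376730
—
[current_avg: status = 'current' AND term_mo >= 149]
loan_id=5: ✗
loan_id=6: ✗
loan_id=7: ✗
loan_id=8: ✗
loan_id=9: ✗
loan_id=10: ✓ → 39871
loan_id=11: ✗
loan_id=12: ✗
loan_id=13: ✗
loan_id=14: ✗
loan_id=15: ✗
loan_id=16: ✗
loan_id=17: ✗
loan_id=18: ✓ → 18594
current_avg = (39871 + 18594) / 2 = 29232.5
—
[ltv_avg: ltv < 81 OR term_mo <= 125]
loan_id=5: ✓ → 37702
loan_id=6: ✓ → 63315
loan_id=7: ✓ → 59707
loan_id=8: ✓ → 74697
loan_id=9: ✓ → 32296
loan_id=10: ✓ → 39871
loan_id=11: ✗
loan_id=12: ✓ → 47239
loan_id=13: ✗
loan_id=14: ✓ → 70453
loan_id=15: ✗
loan_id=16: ✓ → 26859
loan_id=17: ✓ → 67956
loan_id=18: ✓ → 18594
ltv_avg = (37702 + 63315 + 59707 + 74697 + 32296 + 39871 + 47239 + 70453 + 26859 + 67956 + 18594) / 11 = 48971.7272727273

term_mo_sum=376730, current_avg=29232.5, ltv_avg=48971.7272727273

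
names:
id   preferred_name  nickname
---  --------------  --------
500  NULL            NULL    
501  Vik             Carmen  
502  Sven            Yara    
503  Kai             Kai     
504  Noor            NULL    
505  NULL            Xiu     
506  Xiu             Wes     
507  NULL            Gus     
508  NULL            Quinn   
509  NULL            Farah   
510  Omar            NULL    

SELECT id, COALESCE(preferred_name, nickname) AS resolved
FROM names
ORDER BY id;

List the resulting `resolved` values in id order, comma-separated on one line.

NULL, Vik, Sven, Kai, Noor, Xiu, Xiu, Gus, Quinn, Farah, Omar

id=500: preferred_name=NULL, nickname=NULL (all NULL) → NULL
id=501: preferred_name=Vik → Vik
id=502: preferred_name=Sven → Sven
id=503: preferred_name=Kai → Kai
id=504: preferred_name=Noor → Noor
id=505: preferred_name=NULL, nickname=Xiu → Xiu
id=506: preferred_name=Xiu → Xiu
id=507: preferred_name=NULL, nickname=Gus → Gus
id=508: preferred_name=NULL, nickname=Quinn → Quinn
id=509: preferred_name=NULL, nickname=Farah → Farah
id=510: preferred_name=Omar → Omar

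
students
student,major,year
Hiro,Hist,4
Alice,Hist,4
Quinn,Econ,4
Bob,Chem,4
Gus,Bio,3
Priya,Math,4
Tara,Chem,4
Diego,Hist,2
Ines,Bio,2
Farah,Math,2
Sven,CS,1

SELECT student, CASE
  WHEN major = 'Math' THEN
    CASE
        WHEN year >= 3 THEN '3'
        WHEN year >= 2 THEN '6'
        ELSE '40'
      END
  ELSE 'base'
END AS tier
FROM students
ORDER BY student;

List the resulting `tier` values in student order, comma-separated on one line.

student=Alice: major='Hist' → outer ELSE → base
student=Bob: major='Chem' → outer ELSE → base
student=Diego: major='Hist' → outer ELSE → base
student=Farah: major='Math' → inner[year >= 2] → 6
student=Gus: major='Bio' → outer ELSE → base
student=Hiro: major='Hist' → outer ELSE → base
student=Ines: major='Bio' → outer ELSE → base
student=Priya: major='Math' → inner[year >= 3] → 3
student=Quinn: major='Econ' → outer ELSE → base
student=Sven: major='CS' → outer ELSE → base
student=Tara: major='Chem' → outer ELSE → base

base, base, base, 6, base, base, base, 3, base, base, base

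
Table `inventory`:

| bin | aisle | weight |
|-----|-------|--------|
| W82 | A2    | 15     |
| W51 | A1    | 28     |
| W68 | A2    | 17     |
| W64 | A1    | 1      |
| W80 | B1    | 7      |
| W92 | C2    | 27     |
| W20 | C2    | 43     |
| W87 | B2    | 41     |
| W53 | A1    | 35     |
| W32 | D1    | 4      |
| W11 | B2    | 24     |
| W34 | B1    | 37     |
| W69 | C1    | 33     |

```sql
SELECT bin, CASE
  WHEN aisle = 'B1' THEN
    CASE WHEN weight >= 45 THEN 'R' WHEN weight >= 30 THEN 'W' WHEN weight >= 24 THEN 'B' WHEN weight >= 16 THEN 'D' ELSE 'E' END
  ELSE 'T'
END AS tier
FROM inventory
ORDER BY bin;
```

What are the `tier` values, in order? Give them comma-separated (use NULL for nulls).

T, T, T, W, T, T, T, T, T, E, T, T, T

bin=W11: aisle='B2' → outer ELSE → T
bin=W20: aisle='C2' → outer ELSE → T
bin=W32: aisle='D1' → outer ELSE → T
bin=W34: aisle='B1' → inner[weight >= 30] → W
bin=W51: aisle='A1' → outer ELSE → T
bin=W53: aisle='A1' → outer ELSE → T
bin=W64: aisle='A1' → outer ELSE → T
bin=W68: aisle='A2' → outer ELSE → T
bin=W69: aisle='C1' → outer ELSE → T
bin=W80: aisle='B1' → inner[ELSE] → E
bin=W82: aisle='A2' → outer ELSE → T
bin=W87: aisle='B2' → outer ELSE → T
bin=W92: aisle='C2' → outer ELSE → T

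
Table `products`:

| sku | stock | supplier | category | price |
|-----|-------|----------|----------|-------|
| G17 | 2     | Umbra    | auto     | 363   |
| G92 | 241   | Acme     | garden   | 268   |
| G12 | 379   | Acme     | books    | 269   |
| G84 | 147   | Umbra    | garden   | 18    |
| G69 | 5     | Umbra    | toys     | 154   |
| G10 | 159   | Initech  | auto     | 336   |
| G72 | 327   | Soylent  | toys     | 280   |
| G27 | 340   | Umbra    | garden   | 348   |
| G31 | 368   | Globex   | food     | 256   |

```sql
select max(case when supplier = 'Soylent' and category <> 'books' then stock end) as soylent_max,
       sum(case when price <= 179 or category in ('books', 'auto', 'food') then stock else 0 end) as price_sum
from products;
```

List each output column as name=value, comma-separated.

[soylent_max: supplier = 'Soylent' and category <> 'books']
sku=G17: ✗
sku=G92: ✗
sku=G12: ✗
sku=G84: ✗
sku=G69: ✗
sku=G10: ✗
sku=G72: ✓ → 327
sku=G27: ✗
sku=G31: ✗
soylent_max = MAX(327) = 327
—
[price_sum: price <= 179 or category in ('books', 'auto', 'food')]
sku=G17: ✓ → 2
sku=G92: ✗
sku=G12: ✓ → 379
sku=G84: ✓ → 147
sku=G69: ✓ → 5
sku=G10: ✓ → 159
sku=G72: ✗
sku=G27: ✗
sku=G31: ✓ → 368
price_sum = 2 + 379 + 147 + 5 + 159 + 368 = 1060

soylent_max=327, price_sum=1060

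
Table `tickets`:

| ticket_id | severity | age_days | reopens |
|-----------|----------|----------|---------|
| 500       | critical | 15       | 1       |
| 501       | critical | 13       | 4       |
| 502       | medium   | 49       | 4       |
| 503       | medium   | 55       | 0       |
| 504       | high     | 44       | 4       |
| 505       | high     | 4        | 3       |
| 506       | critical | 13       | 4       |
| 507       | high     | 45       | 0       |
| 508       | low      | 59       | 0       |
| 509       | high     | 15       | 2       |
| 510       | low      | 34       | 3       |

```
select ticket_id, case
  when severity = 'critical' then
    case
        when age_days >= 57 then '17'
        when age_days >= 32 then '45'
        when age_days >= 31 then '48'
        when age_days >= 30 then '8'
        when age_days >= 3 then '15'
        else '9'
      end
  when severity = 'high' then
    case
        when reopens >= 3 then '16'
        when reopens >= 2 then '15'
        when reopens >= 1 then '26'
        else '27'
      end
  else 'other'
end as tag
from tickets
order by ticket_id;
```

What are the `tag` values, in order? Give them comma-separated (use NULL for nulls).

15, 15, other, other, 16, 16, 15, 27, other, 15, other

ticket_id=500: severity='critical' → inner[age_days >= 3] → 15
ticket_id=501: severity='critical' → inner[age_days >= 3] → 15
ticket_id=502: severity='medium' → outer ELSE → other
ticket_id=503: severity='medium' → outer ELSE → other
ticket_id=504: severity='high' → inner[reopens >= 3] → 16
ticket_id=505: severity='high' → inner[reopens >= 3] → 16
ticket_id=506: severity='critical' → inner[age_days >= 3] → 15
ticket_id=507: severity='high' → inner[ELSE] → 27
ticket_id=508: severity='low' → outer ELSE → other
ticket_id=509: severity='high' → inner[reopens >= 2] → 15
ticket_id=510: severity='low' → outer ELSE → other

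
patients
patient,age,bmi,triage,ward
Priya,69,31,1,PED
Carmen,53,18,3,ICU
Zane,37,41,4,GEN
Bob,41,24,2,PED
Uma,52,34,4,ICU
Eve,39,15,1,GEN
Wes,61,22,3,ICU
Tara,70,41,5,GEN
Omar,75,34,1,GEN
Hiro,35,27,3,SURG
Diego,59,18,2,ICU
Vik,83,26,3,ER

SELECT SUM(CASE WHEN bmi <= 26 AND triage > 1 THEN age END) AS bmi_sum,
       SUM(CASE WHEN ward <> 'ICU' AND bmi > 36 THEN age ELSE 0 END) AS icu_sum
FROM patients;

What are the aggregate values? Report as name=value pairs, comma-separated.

[bmi_sum: bmi <= 26 AND triage > 1]
patient=Priya: ✗
patient=Carmen: ✓ → 53
patient=Zane: ✗
patient=Bob: ✓ → 41
patient=Uma: ✗
patient=Eve: ✗
patient=Wes: ✓ → 61
patient=Tara: ✗
patient=Omar: ✗
patient=Hiro: ✗
patient=Diego: ✓ → 59
patient=Vik: ✓ → 83
bmi_sum = 53 + 41 + 61 + 59 + 83 = 297
—
[icu_sum: ward <> 'ICU' AND bmi > 36]
patient=Priya: ✗
patient=Carmen: ✗
patient=Zane: ✓ → 37
patient=Bob: ✗
patient=Uma: ✗
patient=Eve: ✗
patient=Wes: ✗
patient=Tara: ✓ → 70
patient=Omar: ✗
patient=Hiro: ✗
patient=Diego: ✗
patient=Vik: ✗
icu_sum = 37 + 70 = 107

bmi_sum=297, icu_sum=107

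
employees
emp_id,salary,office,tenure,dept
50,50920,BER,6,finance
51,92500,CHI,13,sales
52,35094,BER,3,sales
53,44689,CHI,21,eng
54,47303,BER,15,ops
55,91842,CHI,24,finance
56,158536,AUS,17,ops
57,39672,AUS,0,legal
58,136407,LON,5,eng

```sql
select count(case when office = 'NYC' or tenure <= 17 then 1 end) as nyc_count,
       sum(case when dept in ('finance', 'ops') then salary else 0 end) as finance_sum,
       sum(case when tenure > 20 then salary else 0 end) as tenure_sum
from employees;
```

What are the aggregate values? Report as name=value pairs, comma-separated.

[nyc_count: office = 'NYC' or tenure <= 17]
emp_id=50: ✓ → 1
emp_id=51: ✓ → 1
emp_id=52: ✓ → 1
emp_id=53: ✗
emp_id=54: ✓ → 1
emp_id=55: ✗
emp_id=56: ✓ → 1
emp_id=57: ✓ → 1
emp_id=58: ✓ → 1
nyc_count = COUNT(1, 1, 1, 1, 1, 1, 1) = 7
—
[finance_sum: dept in ('finance', 'ops')]
emp_id=50: ✓ → 50920
emp_id=51: ✗
emp_id=52: ✗
emp_id=53: ✗
emp_id=54: ✓ → 47303
emp_id=55: ✓ → 91842
emp_id=56: ✓ → 158536
emp_id=57: ✗
emp_id=58: ✗
finance_sum = 50920 + 47303 + 91842 + 158536 = 348601
—
[tenure_sum: tenure > 20]
emp_id=50: ✗
emp_id=51: ✗
emp_id=52: ✗
emp_id=53: ✓ → 44689
emp_id=54: ✗
emp_id=55: ✓ → 91842
emp_id=56: ✗
emp_id=57: ✗
emp_id=58: ✗
tenure_sum = 44689 + 91842 = 136531

nyc_count=7, finance_sum=348601, tenure_sum=136531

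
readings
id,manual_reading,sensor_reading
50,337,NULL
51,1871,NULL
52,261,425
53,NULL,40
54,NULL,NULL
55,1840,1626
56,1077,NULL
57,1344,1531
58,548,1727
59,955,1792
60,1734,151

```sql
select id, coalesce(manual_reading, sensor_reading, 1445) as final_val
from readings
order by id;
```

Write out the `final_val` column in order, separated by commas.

id=50: manual_reading=337 → 337
id=51: manual_reading=1871 → 1871
id=52: manual_reading=261 → 261
id=53: manual_reading=NULL, sensor_reading=40 → 40
id=54: manual_reading=NULL, sensor_reading=NULL, → literal 1445 → 1445
id=55: manual_reading=1840 → 1840
id=56: manual_reading=1077 → 1077
id=57: manual_reading=1344 → 1344
id=58: manual_reading=548 → 548
id=59: manual_reading=955 → 955
id=60: manual_reading=1734 → 1734

337, 1871, 261, 40, 1445, 1840, 1077, 1344, 548, 955, 1734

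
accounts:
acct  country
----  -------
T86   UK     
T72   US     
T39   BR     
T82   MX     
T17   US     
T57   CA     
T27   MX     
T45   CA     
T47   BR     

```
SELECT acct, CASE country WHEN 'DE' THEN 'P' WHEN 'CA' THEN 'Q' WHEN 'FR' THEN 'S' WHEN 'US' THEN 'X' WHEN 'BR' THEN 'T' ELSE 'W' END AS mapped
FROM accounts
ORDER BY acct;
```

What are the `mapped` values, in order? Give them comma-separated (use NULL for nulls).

X, W, T, Q, T, Q, X, W, W

acct=T17: country='US' → X
acct=T27: ELSE → W
acct=T39: country='BR' → T
acct=T45: country='CA' → Q
acct=T47: country='BR' → T
acct=T57: country='CA' → Q
acct=T72: country='US' → X
acct=T82: ELSE → W
acct=T86: ELSE → W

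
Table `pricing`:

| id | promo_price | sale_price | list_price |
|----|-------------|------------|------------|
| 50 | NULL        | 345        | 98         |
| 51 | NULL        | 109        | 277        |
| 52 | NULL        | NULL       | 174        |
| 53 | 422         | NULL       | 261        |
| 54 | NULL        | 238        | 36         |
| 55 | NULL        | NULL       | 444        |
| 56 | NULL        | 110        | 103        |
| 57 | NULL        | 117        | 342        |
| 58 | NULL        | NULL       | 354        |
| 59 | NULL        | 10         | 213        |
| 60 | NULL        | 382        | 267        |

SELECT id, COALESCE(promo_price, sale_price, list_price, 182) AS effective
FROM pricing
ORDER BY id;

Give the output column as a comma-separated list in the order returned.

id=50: promo_price=NULL, sale_price=345 → 345
id=51: promo_price=NULL, sale_price=109 → 109
id=52: promo_price=NULL, sale_price=NULL, list_price=174 → 174
id=53: promo_price=422 → 422
id=54: promo_price=NULL, sale_price=238 → 238
id=55: promo_price=NULL, sale_price=NULL, list_price=444 → 444
id=56: promo_price=NULL, sale_price=110 → 110
id=57: promo_price=NULL, sale_price=117 → 117
id=58: promo_price=NULL, sale_price=NULL, list_price=354 → 354
id=59: promo_price=NULL, sale_price=10 → 10
id=60: promo_price=NULL, sale_price=382 → 382

345, 109, 174, 422, 238, 444, 110, 117, 354, 10, 382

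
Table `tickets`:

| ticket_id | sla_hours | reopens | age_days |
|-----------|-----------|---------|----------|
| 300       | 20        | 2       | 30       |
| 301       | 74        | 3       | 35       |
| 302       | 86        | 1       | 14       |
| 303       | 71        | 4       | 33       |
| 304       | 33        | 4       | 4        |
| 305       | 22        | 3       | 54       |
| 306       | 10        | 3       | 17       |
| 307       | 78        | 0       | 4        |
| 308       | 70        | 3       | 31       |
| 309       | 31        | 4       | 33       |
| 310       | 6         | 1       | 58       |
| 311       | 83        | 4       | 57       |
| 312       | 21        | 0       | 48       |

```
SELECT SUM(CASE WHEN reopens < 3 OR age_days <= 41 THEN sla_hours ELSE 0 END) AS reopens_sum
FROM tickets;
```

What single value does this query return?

ticket_id=300: ✓ → 20
ticket_id=301: ✓ → 74
ticket_id=302: ✓ → 86
ticket_id=303: ✓ → 71
ticket_id=304: ✓ → 33
ticket_id=305: ✗
ticket_id=306: ✓ → 10
ticket_id=307: ✓ → 78
ticket_id=308: ✓ → 70
ticket_id=309: ✓ → 31
ticket_id=310: ✓ → 6
ticket_id=311: ✗
ticket_id=312: ✓ → 21
reopens_sum = 20 + 74 + 86 + 71 + 33 + 10 + 78 + 70 + 31 + 6 + 21 = 500

500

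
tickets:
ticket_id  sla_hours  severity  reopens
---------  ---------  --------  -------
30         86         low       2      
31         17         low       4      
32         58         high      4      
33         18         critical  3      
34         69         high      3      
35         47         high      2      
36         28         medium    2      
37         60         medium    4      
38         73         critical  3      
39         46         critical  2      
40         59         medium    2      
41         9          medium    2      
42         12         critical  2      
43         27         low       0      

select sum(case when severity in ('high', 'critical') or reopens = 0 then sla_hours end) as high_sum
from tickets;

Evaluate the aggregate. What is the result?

350

ticket_id=30: ✗
ticket_id=31: ✗
ticket_id=32: ✓ → 58
ticket_id=33: ✓ → 18
ticket_id=34: ✓ → 69
ticket_id=35: ✓ → 47
ticket_id=36: ✗
ticket_id=37: ✗
ticket_id=38: ✓ → 73
ticket_id=39: ✓ → 46
ticket_id=40: ✗
ticket_id=41: ✗
ticket_id=42: ✓ → 12
ticket_id=43: ✓ → 27
high_sum = 58 + 18 + 69 + 47 + 73 + 46 + 12 + 27 = 350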